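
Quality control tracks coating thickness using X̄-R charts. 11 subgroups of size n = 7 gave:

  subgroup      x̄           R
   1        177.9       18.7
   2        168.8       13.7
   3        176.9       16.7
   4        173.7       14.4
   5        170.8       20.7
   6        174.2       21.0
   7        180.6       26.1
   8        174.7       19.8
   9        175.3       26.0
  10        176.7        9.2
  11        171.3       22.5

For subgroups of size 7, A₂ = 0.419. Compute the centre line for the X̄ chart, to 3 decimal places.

X̄̄ = (177.9 + 168.8 + 176.9 + 173.7 + 170.8 + 174.2 + 180.6 + 174.7 + 175.3 + 176.7 + 171.3) / 11 = 1920.9000 / 11 = 174.6273
CL = X̄̄ = 174.6273

174.627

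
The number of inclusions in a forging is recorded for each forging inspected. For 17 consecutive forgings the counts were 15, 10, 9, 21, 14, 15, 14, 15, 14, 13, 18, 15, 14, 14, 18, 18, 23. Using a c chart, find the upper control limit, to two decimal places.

27.03

c̄ = (15 + 10 + 9 + 21 + 14 + 15 + 14 + 15 + 14 + 13 + 18 + 15 + 14 + 14 + 18 + 18 + 23) / 17 = 260 / 17 = 15.2941
UCL = c̄ + 3√c̄ = 15.2941 + 3 × √15.2941 = 15.2941 + 3 × 3.9108 = 27.0264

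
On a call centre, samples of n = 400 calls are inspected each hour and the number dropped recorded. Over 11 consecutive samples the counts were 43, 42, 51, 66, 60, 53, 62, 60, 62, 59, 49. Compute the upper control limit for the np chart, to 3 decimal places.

p̄ = Σdᵢ / (k·n) = 607 / (11 × 400) = 0.13795
UCL = np̄ + 3·√(np̄(1−p̄)) = 55.1818 + 3 × √(55.1818×0.86205) = 55.1818 + 3 × 6.8970 = 75.8730

75.873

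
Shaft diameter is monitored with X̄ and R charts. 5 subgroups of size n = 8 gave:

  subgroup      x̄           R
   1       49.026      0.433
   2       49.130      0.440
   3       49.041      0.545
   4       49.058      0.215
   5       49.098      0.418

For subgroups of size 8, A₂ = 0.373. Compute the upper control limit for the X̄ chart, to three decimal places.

X̄̄ = (49.026 + 49.130 + 49.041 + 49.058 + 49.098) / 5 = 245.3530 / 5 = 49.0706
R̄ = (0.433 + 0.440 + 0.545 + 0.215 + 0.418) / 5 = 2.0510 / 5 = 0.4102
UCL = X̄̄ + A₂·R̄ = 49.0706 + 0.373 × 0.4102 = 49.2236

49.224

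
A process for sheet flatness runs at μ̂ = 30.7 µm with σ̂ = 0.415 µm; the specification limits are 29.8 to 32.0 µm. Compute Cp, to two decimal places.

Cp = (USL − LSL) / (6σ̂) = (32.0 − 29.8) / (6 × 0.415) = 2.2000 / 2.4900 = 0.8835

0.88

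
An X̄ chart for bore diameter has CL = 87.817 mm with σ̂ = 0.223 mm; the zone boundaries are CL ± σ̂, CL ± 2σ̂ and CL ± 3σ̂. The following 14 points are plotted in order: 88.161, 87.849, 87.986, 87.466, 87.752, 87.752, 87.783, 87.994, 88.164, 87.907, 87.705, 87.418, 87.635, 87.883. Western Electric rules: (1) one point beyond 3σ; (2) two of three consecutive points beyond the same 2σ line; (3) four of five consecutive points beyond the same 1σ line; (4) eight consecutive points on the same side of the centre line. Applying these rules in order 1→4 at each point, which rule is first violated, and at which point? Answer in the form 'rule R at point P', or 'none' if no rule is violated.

Zone of each point (C = within 1σ̂, B = 1σ̂–2σ̂, A = 2σ̂–3σ̂, * = beyond 3σ̂; sign = side of CL): 1:+B, 2:+C, 3:+C, 4:-B, 5:-C, 6:-C, 7:-C, 8:+C, 9:+B, 10:+C, 11:-C, 12:-B, 13:-C, 14:+C
No rule fires across all 14 points.

none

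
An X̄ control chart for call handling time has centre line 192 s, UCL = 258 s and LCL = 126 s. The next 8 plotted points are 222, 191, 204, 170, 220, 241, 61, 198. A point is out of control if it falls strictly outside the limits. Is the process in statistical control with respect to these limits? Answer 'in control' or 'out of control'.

out of control

Compare each point to [126, 258]: sample 7 = 61 < LCL.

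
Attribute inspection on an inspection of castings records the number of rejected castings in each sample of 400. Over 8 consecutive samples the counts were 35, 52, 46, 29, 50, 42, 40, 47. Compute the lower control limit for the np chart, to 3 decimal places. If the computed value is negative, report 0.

24.112

p̄ = Σdᵢ / (k·n) = 341 / (8 × 400) = 0.10656
LCL = np̄ − 3·√(np̄(1−p̄)) = 42.6250 − 3 × 6.1711 = 24.1116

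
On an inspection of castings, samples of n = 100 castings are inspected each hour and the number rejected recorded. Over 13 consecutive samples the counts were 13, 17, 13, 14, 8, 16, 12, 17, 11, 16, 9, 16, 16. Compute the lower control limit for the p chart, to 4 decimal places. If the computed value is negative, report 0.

0.0338

p̄ = Σdᵢ / (k·n) = 178 / (13 × 100) = 0.13692
LCL = p̄ − 3·√(p̄(1−p̄)/n) = 0.13692 − 3 × 0.03438 = 0.03379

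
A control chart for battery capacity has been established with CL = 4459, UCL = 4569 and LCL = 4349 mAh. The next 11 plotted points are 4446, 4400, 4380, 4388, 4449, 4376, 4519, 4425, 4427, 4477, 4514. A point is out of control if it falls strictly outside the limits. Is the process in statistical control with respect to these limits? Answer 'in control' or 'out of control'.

All 11 points lie within [4349, 4569].

in control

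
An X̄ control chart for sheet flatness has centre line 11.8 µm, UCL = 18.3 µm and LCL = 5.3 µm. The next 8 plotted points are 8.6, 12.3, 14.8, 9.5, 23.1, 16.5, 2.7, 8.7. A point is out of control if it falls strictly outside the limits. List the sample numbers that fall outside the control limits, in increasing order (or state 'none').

5, 7

Compare each point to [5.3, 18.3]: sample 5 = 23.1 > UCL; sample 7 = 2.7 < LCL.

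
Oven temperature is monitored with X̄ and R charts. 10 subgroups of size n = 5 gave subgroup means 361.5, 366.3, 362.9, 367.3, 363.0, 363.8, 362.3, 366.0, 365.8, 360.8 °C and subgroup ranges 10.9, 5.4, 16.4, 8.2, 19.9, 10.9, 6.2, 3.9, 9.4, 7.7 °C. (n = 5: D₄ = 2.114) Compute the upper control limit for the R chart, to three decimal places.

20.907

R̄ = (10.9 + 5.4 + 16.4 + 8.2 + 19.9 + 10.9 + 6.2 + 3.9 + 9.4 + 7.7) / 10 = 98.9000 / 10 = 9.8900
UCL_R = D₄·R̄ = 2.114 × 9.8900 = 20.9075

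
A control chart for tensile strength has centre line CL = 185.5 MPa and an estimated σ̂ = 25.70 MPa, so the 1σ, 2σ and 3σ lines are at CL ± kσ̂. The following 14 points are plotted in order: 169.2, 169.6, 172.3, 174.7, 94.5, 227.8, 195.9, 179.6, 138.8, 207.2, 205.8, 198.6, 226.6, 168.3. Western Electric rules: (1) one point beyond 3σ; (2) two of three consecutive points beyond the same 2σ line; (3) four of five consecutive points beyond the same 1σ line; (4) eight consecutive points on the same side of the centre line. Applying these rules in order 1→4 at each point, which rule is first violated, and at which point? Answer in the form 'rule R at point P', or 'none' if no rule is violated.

Zone of each point (C = within 1σ̂, B = 1σ̂–2σ̂, A = 2σ̂–3σ̂, * = beyond 3σ̂; sign = side of CL): 1:-C, 2:-C, 3:-C, 4:-C, 5:-*, 6:+B, 7:+C, 8:-C, 9:-B, 10:+C, 11:+C, 12:+C, 13:+B, 14:-C
Rule 1 (one point beyond the 3σ limits) is satisfied at point 5.

rule 1 at point 5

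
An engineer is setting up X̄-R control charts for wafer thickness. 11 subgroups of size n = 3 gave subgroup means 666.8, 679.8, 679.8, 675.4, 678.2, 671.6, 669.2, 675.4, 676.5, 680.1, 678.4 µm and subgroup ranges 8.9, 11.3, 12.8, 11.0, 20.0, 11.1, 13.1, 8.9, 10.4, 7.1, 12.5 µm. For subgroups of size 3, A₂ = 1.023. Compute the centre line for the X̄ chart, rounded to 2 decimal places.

X̄̄ = (666.8 + 679.8 + 679.8 + 675.4 + 678.2 + 671.6 + 669.2 + 675.4 + 676.5 + 680.1 + 678.4) / 11 = 7431.2000 / 11 = 675.5636
CL = X̄̄ = 675.5636

675.56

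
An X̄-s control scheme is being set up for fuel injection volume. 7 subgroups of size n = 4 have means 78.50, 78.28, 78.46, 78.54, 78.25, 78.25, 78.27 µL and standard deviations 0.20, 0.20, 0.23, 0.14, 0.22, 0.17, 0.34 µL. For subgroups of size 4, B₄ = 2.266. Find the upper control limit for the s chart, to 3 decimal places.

0.486

s̄ = (0.20 + 0.20 + 0.23 + 0.14 + 0.22 + 0.17 + 0.34) / 7 = 0.2143
UCL_s = B₄·s̄ = 2.266 × 0.2143 = 0.4856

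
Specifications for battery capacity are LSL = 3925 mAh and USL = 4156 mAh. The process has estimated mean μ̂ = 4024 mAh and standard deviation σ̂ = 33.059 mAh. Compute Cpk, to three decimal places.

0.998

Cpu = (USL − μ̂) / (3σ̂) = (4156 − 4024) / (3 × 33.059) = 1.3310; Cpl = (μ̂ − LSL) / (3σ̂) = (4024 − 3925) / (3 × 33.059) = 0.9982; Cpk = min(Cpu, Cpl) = 0.9982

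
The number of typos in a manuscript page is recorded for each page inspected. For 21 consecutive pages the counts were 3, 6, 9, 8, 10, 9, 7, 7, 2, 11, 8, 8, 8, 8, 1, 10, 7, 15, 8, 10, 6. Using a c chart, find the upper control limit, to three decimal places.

15.973

c̄ = (3 + 6 + 9 + 8 + 10 + 9 + 7 + 7 + 2 + 11 + 8 + 8 + 8 + 8 + 1 + 10 + 7 + 15 + 8 + 10 + 6) / 21 = 161 / 21 = 7.6667
UCL = c̄ + 3√c̄ = 7.6667 + 3 × √7.6667 = 7.6667 + 3 × 2.7689 = 15.9733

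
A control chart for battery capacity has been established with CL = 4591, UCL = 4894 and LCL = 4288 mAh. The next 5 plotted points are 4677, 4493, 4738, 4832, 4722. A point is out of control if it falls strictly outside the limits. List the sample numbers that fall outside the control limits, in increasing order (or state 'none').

All 5 points lie within [4288, 4894].

none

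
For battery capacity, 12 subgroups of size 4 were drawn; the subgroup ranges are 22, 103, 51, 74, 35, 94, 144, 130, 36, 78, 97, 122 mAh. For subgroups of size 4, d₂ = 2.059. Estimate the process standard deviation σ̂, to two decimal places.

39.91

R̄ = (22 + 103 + 51 + 74 + 35 + 94 + 144 + 130 + 36 + 78 + 97 + 122) / 12 = 82.1667
σ̂ = R̄ / d₂ = 82.1667 / 2.059 = 39.9061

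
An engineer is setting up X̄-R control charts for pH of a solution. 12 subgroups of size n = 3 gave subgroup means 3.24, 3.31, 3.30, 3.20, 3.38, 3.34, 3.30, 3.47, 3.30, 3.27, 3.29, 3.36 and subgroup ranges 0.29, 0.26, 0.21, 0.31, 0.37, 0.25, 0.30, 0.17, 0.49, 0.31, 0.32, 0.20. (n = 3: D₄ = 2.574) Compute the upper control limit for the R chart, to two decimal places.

R̄ = (0.29 + 0.26 + 0.21 + 0.31 + 0.37 + 0.25 + 0.30 + 0.17 + 0.49 + 0.31 + 0.32 + 0.20) / 12 = 3.4800 / 12 = 0.2900
UCL_R = D₄·R̄ = 2.574 × 0.2900 = 0.7465

0.75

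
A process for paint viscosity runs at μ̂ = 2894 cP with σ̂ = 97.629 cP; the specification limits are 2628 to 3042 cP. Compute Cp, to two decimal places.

0.71

Cp = (USL − LSL) / (6σ̂) = (3042 − 2628) / (6 × 97.629) = 414.0000 / 585.7740 = 0.7068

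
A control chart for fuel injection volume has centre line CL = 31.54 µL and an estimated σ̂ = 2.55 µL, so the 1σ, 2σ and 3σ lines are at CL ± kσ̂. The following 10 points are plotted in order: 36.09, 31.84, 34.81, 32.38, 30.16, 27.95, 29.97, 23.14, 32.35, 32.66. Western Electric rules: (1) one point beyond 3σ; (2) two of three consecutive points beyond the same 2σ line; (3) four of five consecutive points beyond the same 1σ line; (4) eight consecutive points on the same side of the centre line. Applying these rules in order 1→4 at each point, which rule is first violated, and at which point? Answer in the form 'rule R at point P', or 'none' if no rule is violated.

Zone of each point (C = within 1σ̂, B = 1σ̂–2σ̂, A = 2σ̂–3σ̂, * = beyond 3σ̂; sign = side of CL): 1:+B, 2:+C, 3:+B, 4:+C, 5:-C, 6:-B, 7:-C, 8:-*, 9:+C, 10:+C
Rule 1 (one point beyond the 3σ limits) is satisfied at point 8.

rule 1 at point 8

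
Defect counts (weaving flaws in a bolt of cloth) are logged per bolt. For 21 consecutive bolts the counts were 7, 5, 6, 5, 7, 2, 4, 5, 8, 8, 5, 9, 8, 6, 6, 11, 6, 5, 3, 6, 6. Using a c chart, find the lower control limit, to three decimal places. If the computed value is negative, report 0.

c̄ = (7 + 5 + 6 + 5 + 7 + 2 + 4 + 5 + 8 + 8 + 5 + 9 + 8 + 6 + 6 + 11 + 6 + 5 + 3 + 6 + 6) / 21 = 128 / 21 = 6.0952
LCL = c̄ − 3√c̄ = 6.0952 − 3 × 2.4689 = -1.3113 → 0 (cannot be negative)

0.000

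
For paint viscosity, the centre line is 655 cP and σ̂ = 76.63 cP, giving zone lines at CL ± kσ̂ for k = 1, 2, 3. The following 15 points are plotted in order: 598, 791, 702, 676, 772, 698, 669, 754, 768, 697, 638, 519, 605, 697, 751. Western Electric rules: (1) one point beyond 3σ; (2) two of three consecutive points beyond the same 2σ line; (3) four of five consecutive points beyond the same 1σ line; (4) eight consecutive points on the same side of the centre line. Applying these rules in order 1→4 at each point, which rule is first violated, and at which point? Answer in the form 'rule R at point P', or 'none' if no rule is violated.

rule 4 at point 9

Zone of each point (C = within 1σ̂, B = 1σ̂–2σ̂, A = 2σ̂–3σ̂, * = beyond 3σ̂; sign = side of CL): 1:-C, 2:+B, 3:+C, 4:+C, 5:+B, 6:+C, 7:+C, 8:+B, 9:+B, 10:+C, 11:-C, 12:-B, 13:-C, 14:+C, 15:+B
Rule 4 (eight consecutive points on the same side of the centre line) is satisfied at point 9.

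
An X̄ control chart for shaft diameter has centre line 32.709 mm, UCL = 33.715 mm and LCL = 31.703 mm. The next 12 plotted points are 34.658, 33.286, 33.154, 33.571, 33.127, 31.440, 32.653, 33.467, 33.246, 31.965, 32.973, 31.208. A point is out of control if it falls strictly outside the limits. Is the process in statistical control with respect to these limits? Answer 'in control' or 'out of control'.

Compare each point to [31.703, 33.715]: sample 1 = 34.658 > UCL; sample 6 = 31.440 < LCL; sample 12 = 31.208 < LCL.

out of control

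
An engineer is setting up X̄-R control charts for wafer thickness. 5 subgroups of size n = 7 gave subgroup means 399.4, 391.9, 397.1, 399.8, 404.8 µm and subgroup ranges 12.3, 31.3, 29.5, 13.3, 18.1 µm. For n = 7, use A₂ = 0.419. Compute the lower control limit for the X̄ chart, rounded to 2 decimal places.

389.84

X̄̄ = (399.4 + 391.9 + 397.1 + 399.8 + 404.8) / 5 = 1993.0000 / 5 = 398.6000
R̄ = (12.3 + 31.3 + 29.5 + 13.3 + 18.1) / 5 = 104.5000 / 5 = 20.9000
LCL = X̄̄ − A₂·R̄ = 398.6000 − 0.419 × 20.9000 = 389.8429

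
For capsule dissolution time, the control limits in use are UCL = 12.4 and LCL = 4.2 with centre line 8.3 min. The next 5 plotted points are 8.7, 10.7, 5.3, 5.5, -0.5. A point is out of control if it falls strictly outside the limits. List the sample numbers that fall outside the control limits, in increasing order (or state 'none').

5

Compare each point to [4.2, 12.4]: sample 5 = -0.5 < LCL.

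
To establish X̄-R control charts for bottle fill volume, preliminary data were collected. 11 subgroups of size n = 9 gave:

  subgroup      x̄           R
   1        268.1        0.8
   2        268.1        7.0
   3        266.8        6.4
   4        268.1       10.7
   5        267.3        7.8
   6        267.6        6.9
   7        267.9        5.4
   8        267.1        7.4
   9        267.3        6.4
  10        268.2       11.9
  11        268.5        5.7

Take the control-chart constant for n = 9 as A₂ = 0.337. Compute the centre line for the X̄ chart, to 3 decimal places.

267.727

X̄̄ = (268.1 + 268.1 + 266.8 + 268.1 + 267.3 + 267.6 + 267.9 + 267.1 + 267.3 + 268.2 + 268.5) / 11 = 2945.0000 / 11 = 267.7273
CL = X̄̄ = 267.7273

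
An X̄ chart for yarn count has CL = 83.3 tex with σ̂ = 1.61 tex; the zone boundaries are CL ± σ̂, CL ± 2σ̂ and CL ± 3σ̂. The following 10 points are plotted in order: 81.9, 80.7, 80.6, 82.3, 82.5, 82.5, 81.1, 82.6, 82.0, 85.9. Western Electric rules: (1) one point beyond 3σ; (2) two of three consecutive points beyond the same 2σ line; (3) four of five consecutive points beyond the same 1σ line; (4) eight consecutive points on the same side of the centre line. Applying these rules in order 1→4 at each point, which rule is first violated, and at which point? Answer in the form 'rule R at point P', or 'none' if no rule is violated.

rule 4 at point 8

Zone of each point (C = within 1σ̂, B = 1σ̂–2σ̂, A = 2σ̂–3σ̂, * = beyond 3σ̂; sign = side of CL): 1:-C, 2:-B, 3:-B, 4:-C, 5:-C, 6:-C, 7:-B, 8:-C, 9:-C, 10:+B
Rule 4 (eight consecutive points on the same side of the centre line) is satisfied at point 8.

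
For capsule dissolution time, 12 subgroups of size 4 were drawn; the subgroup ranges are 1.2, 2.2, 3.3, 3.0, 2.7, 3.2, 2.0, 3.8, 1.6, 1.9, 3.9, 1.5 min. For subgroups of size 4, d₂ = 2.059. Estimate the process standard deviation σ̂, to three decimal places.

1.226

R̄ = (1.2 + 2.2 + 3.3 + 3.0 + 2.7 + 3.2 + 2.0 + 3.8 + 1.6 + 1.9 + 3.9 + 1.5) / 12 = 2.5250
σ̂ = R̄ / d₂ = 2.5250 / 2.059 = 1.2263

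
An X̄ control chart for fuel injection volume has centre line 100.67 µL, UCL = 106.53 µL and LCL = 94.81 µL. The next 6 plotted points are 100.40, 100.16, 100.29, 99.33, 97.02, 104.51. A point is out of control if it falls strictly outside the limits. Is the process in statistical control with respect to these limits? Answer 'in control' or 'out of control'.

in control

All 6 points lie within [94.81, 106.53].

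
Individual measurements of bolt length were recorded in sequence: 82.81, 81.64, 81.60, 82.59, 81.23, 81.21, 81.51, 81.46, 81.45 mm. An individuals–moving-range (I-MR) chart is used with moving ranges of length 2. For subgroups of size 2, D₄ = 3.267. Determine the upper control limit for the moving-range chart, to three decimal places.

1.609

Moving ranges: 1.17, 0.04, 0.99, 1.36, 0.02, 0.30, 0.05, 0.01; M̄R̄ = 3.9400 / 8 = 0.4925
UCL_MR = D₄·M̄R̄ = 3.267 × 0.4925 = 1.6090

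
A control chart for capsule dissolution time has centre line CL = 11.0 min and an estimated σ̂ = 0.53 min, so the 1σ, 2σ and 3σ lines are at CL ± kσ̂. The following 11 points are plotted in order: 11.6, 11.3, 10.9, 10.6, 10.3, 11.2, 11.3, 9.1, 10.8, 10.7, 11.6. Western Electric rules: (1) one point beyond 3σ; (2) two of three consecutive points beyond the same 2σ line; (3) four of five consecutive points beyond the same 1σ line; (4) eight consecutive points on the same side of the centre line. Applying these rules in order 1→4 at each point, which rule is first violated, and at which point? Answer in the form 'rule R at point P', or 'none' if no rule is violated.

rule 1 at point 8

Zone of each point (C = within 1σ̂, B = 1σ̂–2σ̂, A = 2σ̂–3σ̂, * = beyond 3σ̂; sign = side of CL): 1:+B, 2:+C, 3:-C, 4:-C, 5:-B, 6:+C, 7:+C, 8:-*, 9:-C, 10:-C, 11:+B
Rule 1 (one point beyond the 3σ limits) is satisfied at point 8.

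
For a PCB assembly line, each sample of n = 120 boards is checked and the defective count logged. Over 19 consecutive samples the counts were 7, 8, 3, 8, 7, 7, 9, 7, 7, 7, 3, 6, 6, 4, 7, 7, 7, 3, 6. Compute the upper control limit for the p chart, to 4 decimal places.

p̄ = Σdᵢ / (k·n) = 119 / (19 × 120) = 0.05219
UCL = p̄ + 3·√(p̄(1−p̄)/n) = 0.05219 + 3 × √(0.05219×0.94781/120) = 0.05219 + 3 × 0.02030 = 0.11310

0.1131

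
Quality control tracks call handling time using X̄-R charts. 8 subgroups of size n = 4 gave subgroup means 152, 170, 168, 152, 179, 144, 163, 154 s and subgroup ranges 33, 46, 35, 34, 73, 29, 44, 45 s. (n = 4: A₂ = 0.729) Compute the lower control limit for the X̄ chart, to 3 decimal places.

X̄̄ = (152 + 170 + 168 + 152 + 179 + 144 + 163 + 154) / 8 = 1282.0000 / 8 = 160.2500
R̄ = (33 + 46 + 35 + 34 + 73 + 29 + 44 + 45) / 8 = 339.0000 / 8 = 42.3750
LCL = X̄̄ − A₂·R̄ = 160.2500 − 0.729 × 42.3750 = 129.3586

129.359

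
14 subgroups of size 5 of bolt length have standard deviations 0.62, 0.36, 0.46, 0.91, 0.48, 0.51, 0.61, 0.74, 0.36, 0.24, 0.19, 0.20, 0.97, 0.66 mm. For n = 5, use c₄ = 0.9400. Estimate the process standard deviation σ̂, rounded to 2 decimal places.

0.56

s̄ = (0.62 + 0.36 + 0.46 + 0.91 + 0.48 + 0.51 + 0.61 + 0.74 + 0.36 + 0.24 + 0.19 + 0.20 + 0.97 + 0.66) / 14 = 0.5221
σ̂ = s̄ / c₄ = 0.5221 / 0.9400 = 0.5555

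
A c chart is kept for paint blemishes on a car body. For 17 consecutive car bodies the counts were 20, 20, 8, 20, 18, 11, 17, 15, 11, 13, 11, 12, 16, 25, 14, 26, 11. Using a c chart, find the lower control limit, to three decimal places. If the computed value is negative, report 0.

3.853

c̄ = (20 + 20 + 8 + 20 + 18 + 11 + 17 + 15 + 11 + 13 + 11 + 12 + 16 + 25 + 14 + 26 + 11) / 17 = 268 / 17 = 15.7647
LCL = c̄ − 3√c̄ = 15.7647 − 3 × 3.9705 = 3.8533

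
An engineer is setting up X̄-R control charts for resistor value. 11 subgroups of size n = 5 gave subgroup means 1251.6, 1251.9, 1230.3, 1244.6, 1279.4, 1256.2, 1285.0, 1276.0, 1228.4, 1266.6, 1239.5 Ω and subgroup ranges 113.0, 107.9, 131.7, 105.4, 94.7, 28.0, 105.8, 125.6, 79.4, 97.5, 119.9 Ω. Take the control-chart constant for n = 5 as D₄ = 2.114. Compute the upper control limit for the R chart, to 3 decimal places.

R̄ = (113.0 + 107.9 + 131.7 + 105.4 + 94.7 + 28.0 + 105.8 + 125.6 + 79.4 + 97.5 + 119.9) / 11 = 1108.9000 / 11 = 100.8091
UCL_R = D₄·R̄ = 2.114 × 100.8091 = 213.1104

213.110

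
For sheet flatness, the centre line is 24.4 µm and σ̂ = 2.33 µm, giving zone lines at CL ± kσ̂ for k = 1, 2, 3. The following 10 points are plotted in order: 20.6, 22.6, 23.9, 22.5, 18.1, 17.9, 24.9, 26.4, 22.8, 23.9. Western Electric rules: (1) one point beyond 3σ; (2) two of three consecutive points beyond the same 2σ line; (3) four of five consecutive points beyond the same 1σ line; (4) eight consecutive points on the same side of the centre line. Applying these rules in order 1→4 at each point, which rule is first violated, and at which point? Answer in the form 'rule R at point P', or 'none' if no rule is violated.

rule 2 at point 6

Zone of each point (C = within 1σ̂, B = 1σ̂–2σ̂, A = 2σ̂–3σ̂, * = beyond 3σ̂; sign = side of CL): 1:-B, 2:-C, 3:-C, 4:-C, 5:-A, 6:-A, 7:+C, 8:+C, 9:-C, 10:-C
Rule 2 (two of three consecutive points beyond the same 2σ limit) is satisfied at point 6.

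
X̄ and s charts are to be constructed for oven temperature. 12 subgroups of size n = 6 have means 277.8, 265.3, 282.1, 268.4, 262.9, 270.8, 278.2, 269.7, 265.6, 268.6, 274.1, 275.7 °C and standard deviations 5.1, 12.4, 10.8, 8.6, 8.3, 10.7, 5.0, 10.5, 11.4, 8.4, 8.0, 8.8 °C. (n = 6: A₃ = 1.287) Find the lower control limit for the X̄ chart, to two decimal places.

X̄̄ = (277.8 + 265.3 + 282.1 + 268.4 + 262.9 + 270.8 + 278.2 + 269.7 + 265.6 + 268.6 + 274.1 + 275.7) / 12 = 271.6000
s̄ = (5.1 + 12.4 + 10.8 + 8.6 + 8.3 + 10.7 + 5.0 + 10.5 + 11.4 + 8.4 + 8.0 + 8.8) / 12 = 9.0000
LCL = X̄̄ − A₃·s̄ = 271.6000 − 1.287 × 9.0000 = 260.0170

260.02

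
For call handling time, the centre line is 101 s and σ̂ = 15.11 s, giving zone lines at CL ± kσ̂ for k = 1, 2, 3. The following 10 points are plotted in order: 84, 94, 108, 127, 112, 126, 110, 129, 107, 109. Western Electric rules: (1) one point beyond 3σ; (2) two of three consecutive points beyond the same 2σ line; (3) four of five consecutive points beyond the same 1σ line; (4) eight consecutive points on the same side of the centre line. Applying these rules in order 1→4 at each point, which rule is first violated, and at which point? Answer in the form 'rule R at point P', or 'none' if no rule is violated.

rule 4 at point 10

Zone of each point (C = within 1σ̂, B = 1σ̂–2σ̂, A = 2σ̂–3σ̂, * = beyond 3σ̂; sign = side of CL): 1:-B, 2:-C, 3:+C, 4:+B, 5:+C, 6:+B, 7:+C, 8:+B, 9:+C, 10:+C
Rule 4 (eight consecutive points on the same side of the centre line) is satisfied at point 10.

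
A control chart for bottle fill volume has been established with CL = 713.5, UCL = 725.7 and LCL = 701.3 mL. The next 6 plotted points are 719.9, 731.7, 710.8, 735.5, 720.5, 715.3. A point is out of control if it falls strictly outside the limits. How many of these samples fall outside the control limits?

2

Compare each point to [701.3, 725.7]: sample 2 = 731.7 > UCL; sample 4 = 735.5 > UCL.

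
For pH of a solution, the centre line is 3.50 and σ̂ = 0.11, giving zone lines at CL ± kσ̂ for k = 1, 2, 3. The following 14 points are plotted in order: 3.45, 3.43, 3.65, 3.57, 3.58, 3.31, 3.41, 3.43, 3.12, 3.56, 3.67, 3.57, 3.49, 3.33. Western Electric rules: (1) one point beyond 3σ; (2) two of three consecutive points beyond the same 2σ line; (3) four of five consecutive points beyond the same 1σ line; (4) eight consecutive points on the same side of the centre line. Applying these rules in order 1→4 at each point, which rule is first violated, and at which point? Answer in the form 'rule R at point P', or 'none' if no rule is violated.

rule 1 at point 9

Zone of each point (C = within 1σ̂, B = 1σ̂–2σ̂, A = 2σ̂–3σ̂, * = beyond 3σ̂; sign = side of CL): 1:-C, 2:-C, 3:+B, 4:+C, 5:+C, 6:-B, 7:-C, 8:-C, 9:-*, 10:+C, 11:+B, 12:+C, 13:-C, 14:-B
Rule 1 (one point beyond the 3σ limits) is satisfied at point 9.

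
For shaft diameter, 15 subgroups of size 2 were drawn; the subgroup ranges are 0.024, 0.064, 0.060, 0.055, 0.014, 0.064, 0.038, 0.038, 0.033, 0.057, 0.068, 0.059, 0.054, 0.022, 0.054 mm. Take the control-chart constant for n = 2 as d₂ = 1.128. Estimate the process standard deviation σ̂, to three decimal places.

0.042

R̄ = (0.024 + 0.064 + 0.060 + 0.055 + 0.014 + 0.064 + 0.038 + 0.038 + 0.033 + 0.057 + 0.068 + 0.059 + 0.054 + 0.022 + 0.054) / 15 = 0.0469
σ̂ = R̄ / d₂ = 0.0469 / 1.128 = 0.0416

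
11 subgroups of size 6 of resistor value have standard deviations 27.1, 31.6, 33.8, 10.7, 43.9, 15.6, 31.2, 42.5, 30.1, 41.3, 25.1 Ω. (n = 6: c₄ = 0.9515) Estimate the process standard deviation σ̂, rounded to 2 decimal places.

31.81

s̄ = (27.1 + 31.6 + 33.8 + 10.7 + 43.9 + 15.6 + 31.2 + 42.5 + 30.1 + 41.3 + 25.1) / 11 = 30.2636
σ̂ = s̄ / c₄ = 30.2636 / 0.9515 = 31.8062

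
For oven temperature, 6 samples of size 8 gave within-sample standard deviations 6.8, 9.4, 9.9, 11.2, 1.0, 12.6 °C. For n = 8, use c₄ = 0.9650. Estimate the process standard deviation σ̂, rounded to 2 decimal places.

8.79

s̄ = (6.8 + 9.4 + 9.9 + 11.2 + 1.0 + 12.6) / 6 = 8.4833
σ̂ = s̄ / c₄ = 8.4833 / 0.9650 = 8.7910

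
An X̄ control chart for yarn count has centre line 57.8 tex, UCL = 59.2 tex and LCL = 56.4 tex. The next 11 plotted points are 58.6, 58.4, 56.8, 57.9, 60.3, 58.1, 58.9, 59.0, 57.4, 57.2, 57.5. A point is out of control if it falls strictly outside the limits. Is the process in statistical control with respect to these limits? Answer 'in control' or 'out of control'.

out of control

Compare each point to [56.4, 59.2]: sample 5 = 60.3 > UCL.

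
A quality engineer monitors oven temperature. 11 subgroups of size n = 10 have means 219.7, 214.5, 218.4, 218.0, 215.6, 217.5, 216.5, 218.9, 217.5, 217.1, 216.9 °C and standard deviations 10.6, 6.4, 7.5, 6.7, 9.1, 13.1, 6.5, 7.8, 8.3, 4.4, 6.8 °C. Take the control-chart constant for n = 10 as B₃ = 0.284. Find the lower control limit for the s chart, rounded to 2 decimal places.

2.25

s̄ = (10.6 + 6.4 + 7.5 + 6.7 + 9.1 + 13.1 + 6.5 + 7.8 + 8.3 + 4.4 + 6.8) / 11 = 7.9273
LCL_s = B₃·s̄ = 0.284 × 7.9273 = 2.2513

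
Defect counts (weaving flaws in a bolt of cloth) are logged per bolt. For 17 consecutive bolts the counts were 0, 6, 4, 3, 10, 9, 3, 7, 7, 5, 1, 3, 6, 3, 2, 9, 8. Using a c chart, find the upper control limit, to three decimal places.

11.806

c̄ = (0 + 6 + 4 + 3 + 10 + 9 + 3 + 7 + 7 + 5 + 1 + 3 + 6 + 3 + 2 + 9 + 8) / 17 = 86 / 17 = 5.0588
UCL = c̄ + 3√c̄ = 5.0588 + 3 × √5.0588 = 5.0588 + 3 × 2.2492 = 11.8064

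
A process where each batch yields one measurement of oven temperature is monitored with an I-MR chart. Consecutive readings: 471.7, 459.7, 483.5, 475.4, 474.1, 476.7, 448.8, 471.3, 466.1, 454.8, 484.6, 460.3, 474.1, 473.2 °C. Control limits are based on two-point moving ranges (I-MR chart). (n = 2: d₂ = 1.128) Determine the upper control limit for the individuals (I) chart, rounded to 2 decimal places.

X̄ = (471.7 + 459.7 + 483.5 + 475.4 + 474.1 + 476.7 + 448.8 + 471.3 + 466.1 + 454.8 + 484.6 + 460.3 + 474.1 + 473.2) / 14 = 469.5929
Moving ranges: 12.0, 23.8, 8.1, 1.3, 2.6, 27.9, 22.5, 5.2, 11.3, 29.8, 24.3, 13.8, 0.9; M̄R̄ = 183.5000 / 13 = 14.1154
UCL = X̄ + 3·M̄R̄/d₂ = 469.5929 + 3 × 14.1154 / 1.128 = 507.1338

507.13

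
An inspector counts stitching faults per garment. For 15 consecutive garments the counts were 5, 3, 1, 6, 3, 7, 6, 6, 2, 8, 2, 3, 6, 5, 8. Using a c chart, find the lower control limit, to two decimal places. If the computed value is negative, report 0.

0.00

c̄ = (5 + 3 + 1 + 6 + 3 + 7 + 6 + 6 + 2 + 8 + 2 + 3 + 6 + 5 + 8) / 15 = 71 / 15 = 4.7333
LCL = c̄ − 3√c̄ = 4.7333 − 3 × 2.1756 = -1.7935 → 0 (cannot be negative)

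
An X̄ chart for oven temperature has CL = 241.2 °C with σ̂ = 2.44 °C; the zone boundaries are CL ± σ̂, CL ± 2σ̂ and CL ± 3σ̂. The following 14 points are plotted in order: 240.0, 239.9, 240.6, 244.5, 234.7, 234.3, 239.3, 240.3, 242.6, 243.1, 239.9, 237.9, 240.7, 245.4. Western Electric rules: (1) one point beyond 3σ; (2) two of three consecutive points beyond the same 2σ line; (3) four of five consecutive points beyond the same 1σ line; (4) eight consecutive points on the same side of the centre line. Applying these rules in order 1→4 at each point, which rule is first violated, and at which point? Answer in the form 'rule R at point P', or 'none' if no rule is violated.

Zone of each point (C = within 1σ̂, B = 1σ̂–2σ̂, A = 2σ̂–3σ̂, * = beyond 3σ̂; sign = side of CL): 1:-C, 2:-C, 3:-C, 4:+B, 5:-A, 6:-A, 7:-C, 8:-C, 9:+C, 10:+C, 11:-C, 12:-B, 13:-C, 14:+B
Rule 2 (two of three consecutive points beyond the same 2σ limit) is satisfied at point 6.

rule 2 at point 6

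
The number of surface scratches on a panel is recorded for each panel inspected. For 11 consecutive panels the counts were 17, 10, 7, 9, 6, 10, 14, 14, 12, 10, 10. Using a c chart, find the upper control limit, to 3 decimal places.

c̄ = (17 + 10 + 7 + 9 + 6 + 10 + 14 + 14 + 12 + 10 + 10) / 11 = 119 / 11 = 10.8182
UCL = c̄ + 3√c̄ = 10.8182 + 3 × √10.8182 = 10.8182 + 3 × 3.2891 = 20.6855

20.685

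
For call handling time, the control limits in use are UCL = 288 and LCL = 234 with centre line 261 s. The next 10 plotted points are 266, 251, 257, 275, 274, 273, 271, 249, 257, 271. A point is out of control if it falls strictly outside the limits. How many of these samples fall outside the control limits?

0

All 10 points lie within [234, 288].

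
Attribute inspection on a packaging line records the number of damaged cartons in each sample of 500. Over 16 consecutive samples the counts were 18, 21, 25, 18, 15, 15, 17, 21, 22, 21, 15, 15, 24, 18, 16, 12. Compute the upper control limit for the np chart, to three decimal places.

p̄ = Σdᵢ / (k·n) = 293 / (16 × 500) = 0.03662
UCL = np̄ + 3·√(np̄(1−p̄)) = 18.3125 + 3 × √(18.3125×0.96337) = 18.3125 + 3 × 4.2002 = 30.9131

30.913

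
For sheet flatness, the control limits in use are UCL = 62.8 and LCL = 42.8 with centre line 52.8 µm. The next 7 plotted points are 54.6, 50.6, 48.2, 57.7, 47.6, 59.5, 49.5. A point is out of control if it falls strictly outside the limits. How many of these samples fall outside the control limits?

All 7 points lie within [42.8, 62.8].

0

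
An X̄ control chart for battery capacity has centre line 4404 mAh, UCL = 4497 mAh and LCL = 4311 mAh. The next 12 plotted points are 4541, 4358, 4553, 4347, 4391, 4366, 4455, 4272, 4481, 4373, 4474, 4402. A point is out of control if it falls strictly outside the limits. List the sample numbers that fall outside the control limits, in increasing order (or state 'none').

Compare each point to [4311, 4497]: sample 1 = 4541 > UCL; sample 3 = 4553 > UCL; sample 8 = 4272 < LCL.

1, 3, 8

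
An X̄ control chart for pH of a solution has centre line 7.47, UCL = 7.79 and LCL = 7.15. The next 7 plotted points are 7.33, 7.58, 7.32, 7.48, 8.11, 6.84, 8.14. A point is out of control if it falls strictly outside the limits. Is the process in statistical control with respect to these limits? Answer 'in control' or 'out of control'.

out of control

Compare each point to [7.15, 7.79]: sample 5 = 8.11 > UCL; sample 6 = 6.84 < LCL; sample 7 = 8.14 > UCL.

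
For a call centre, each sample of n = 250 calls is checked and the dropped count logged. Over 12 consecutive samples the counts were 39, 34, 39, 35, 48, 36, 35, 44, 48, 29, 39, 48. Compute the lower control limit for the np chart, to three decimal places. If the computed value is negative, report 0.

p̄ = Σdᵢ / (k·n) = 474 / (12 × 250) = 0.15800
LCL = np̄ − 3·√(np̄(1−p̄)) = 39.5000 − 3 × 5.7671 = 22.1988

22.199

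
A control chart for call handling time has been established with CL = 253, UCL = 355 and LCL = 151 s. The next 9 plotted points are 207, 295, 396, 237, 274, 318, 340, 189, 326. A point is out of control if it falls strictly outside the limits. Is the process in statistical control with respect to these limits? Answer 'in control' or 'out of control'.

out of control

Compare each point to [151, 355]: sample 3 = 396 > UCL.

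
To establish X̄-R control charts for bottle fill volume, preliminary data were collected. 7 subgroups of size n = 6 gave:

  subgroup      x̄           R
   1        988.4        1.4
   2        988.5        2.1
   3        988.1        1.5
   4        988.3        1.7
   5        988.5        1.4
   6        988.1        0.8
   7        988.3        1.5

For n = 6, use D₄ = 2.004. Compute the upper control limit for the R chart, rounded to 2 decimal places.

R̄ = (1.4 + 2.1 + 1.5 + 1.7 + 1.4 + 0.8 + 1.5) / 7 = 10.4000 / 7 = 1.4857
UCL_R = D₄·R̄ = 2.004 × 1.4857 = 2.9774

2.98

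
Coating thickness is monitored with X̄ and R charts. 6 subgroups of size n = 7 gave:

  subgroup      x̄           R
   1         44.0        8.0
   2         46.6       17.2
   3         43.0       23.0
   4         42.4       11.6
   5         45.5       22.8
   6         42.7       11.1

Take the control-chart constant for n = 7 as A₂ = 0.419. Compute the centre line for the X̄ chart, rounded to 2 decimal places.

44.03

X̄̄ = (44.0 + 46.6 + 43.0 + 42.4 + 45.5 + 42.7) / 6 = 264.2000 / 6 = 44.0333
CL = X̄̄ = 44.0333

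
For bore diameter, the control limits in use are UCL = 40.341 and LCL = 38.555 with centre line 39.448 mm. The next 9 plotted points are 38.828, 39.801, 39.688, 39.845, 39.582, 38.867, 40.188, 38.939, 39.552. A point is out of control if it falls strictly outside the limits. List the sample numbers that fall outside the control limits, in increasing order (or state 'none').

none

All 9 points lie within [38.555, 40.341].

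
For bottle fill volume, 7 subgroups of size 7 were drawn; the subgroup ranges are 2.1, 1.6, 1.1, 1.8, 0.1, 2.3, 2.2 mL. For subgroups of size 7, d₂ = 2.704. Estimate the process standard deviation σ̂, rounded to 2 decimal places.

0.59

R̄ = (2.1 + 1.6 + 1.1 + 1.8 + 0.1 + 2.3 + 2.2) / 7 = 1.6000
σ̂ = R̄ / d₂ = 1.6000 / 2.704 = 0.5917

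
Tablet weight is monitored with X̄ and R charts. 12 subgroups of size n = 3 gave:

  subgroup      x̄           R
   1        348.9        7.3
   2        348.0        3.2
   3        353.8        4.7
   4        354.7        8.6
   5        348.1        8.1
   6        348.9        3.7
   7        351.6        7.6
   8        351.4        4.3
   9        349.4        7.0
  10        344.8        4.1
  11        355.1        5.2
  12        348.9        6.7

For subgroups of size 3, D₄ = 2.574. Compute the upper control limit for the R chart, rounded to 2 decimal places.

R̄ = (7.3 + 3.2 + 4.7 + 8.6 + 8.1 + 3.7 + 7.6 + 4.3 + 7.0 + 4.1 + 5.2 + 6.7) / 12 = 70.5000 / 12 = 5.8750
UCL_R = D₄·R̄ = 2.574 × 5.8750 = 15.1222

15.12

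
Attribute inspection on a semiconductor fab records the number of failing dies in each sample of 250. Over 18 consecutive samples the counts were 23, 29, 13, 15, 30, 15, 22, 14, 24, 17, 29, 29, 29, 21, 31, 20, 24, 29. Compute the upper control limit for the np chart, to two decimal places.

p̄ = Σdᵢ / (k·n) = 414 / (18 × 250) = 0.09200
UCL = np̄ + 3·√(np̄(1−p̄)) = 23.0000 + 3 × √(23.0000×0.90800) = 23.0000 + 3 × 4.5699 = 36.7097

36.71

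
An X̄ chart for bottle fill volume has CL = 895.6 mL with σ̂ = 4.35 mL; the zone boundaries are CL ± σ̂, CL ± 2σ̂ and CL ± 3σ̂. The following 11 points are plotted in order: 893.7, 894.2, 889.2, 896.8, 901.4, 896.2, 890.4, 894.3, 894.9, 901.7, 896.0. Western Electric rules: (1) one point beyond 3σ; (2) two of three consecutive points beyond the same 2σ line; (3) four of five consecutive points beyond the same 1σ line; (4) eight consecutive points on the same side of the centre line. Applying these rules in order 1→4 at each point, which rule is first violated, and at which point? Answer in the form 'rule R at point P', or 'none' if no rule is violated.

Zone of each point (C = within 1σ̂, B = 1σ̂–2σ̂, A = 2σ̂–3σ̂, * = beyond 3σ̂; sign = side of CL): 1:-C, 2:-C, 3:-B, 4:+C, 5:+B, 6:+C, 7:-B, 8:-C, 9:-C, 10:+B, 11:+C
No rule fires across all 11 points.

none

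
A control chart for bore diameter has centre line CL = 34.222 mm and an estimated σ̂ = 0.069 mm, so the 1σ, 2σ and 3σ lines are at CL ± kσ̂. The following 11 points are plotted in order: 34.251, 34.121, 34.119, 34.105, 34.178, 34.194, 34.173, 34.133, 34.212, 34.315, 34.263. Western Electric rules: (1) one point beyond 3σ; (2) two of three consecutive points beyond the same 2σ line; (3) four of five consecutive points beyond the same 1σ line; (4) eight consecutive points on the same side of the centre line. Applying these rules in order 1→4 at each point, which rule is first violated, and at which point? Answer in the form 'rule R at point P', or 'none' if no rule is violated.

Zone of each point (C = within 1σ̂, B = 1σ̂–2σ̂, A = 2σ̂–3σ̂, * = beyond 3σ̂; sign = side of CL): 1:+C, 2:-B, 3:-B, 4:-B, 5:-C, 6:-C, 7:-C, 8:-B, 9:-C, 10:+B, 11:+C
Rule 4 (eight consecutive points on the same side of the centre line) is satisfied at point 9.

rule 4 at point 9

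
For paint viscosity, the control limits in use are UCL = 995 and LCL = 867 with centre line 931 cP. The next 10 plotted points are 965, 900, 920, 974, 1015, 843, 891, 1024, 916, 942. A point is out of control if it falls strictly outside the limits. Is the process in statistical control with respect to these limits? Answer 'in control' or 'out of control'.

Compare each point to [867, 995]: sample 5 = 1015 > UCL; sample 6 = 843 < LCL; sample 8 = 1024 > UCL.

out of control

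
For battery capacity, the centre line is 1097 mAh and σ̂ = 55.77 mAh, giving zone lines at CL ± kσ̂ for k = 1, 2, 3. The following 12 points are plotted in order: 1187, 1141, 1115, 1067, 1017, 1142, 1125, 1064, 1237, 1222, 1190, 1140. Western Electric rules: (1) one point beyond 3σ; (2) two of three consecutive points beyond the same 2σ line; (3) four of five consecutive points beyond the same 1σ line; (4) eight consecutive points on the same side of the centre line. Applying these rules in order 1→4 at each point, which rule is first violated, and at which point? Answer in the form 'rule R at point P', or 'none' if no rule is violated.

Zone of each point (C = within 1σ̂, B = 1σ̂–2σ̂, A = 2σ̂–3σ̂, * = beyond 3σ̂; sign = side of CL): 1:+B, 2:+C, 3:+C, 4:-C, 5:-B, 6:+C, 7:+C, 8:-C, 9:+A, 10:+A, 11:+B, 12:+C
Rule 2 (two of three consecutive points beyond the same 2σ limit) is satisfied at point 10.

rule 2 at point 10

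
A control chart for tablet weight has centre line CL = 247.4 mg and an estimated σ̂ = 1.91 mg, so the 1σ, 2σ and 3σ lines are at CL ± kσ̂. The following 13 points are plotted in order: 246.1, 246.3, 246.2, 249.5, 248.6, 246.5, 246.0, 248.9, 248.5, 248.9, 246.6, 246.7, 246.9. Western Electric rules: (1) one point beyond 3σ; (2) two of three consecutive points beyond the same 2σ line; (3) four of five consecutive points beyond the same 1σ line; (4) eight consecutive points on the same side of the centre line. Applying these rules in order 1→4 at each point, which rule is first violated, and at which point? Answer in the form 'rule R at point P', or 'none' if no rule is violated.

Zone of each point (C = within 1σ̂, B = 1σ̂–2σ̂, A = 2σ̂–3σ̂, * = beyond 3σ̂; sign = side of CL): 1:-C, 2:-C, 3:-C, 4:+B, 5:+C, 6:-C, 7:-C, 8:+C, 9:+C, 10:+C, 11:-C, 12:-C, 13:-C
No rule fires across all 13 points.

none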